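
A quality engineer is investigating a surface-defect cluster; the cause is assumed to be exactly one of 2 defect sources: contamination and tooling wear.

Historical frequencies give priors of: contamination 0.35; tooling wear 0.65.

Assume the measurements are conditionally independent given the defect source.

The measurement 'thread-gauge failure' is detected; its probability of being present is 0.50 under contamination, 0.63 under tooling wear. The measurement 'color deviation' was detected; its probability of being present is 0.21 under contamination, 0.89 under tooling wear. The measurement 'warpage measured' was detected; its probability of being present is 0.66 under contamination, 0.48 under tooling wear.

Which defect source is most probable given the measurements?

tooling wear

For each hypothesis, the unnormalized posterior weight is prior × product of the measurement likelihoods:
  contamination: 0.35 × 0.50 × 0.21 × 0.66 = 0.024255
  tooling wear: 0.65 × 0.63 × 0.89 × 0.48 = 0.17494
Normalizing constant Z = 0.024255 + 0.17494 = 0.19919.
P(contamination | evidence) ≈ 0.024255 / 0.19919 ≈ 0.122
P(tooling wear | evidence) ≈ 0.17494 / 0.19919 ≈ 0.878
The largest is 0.878, so tooling wear is most probable.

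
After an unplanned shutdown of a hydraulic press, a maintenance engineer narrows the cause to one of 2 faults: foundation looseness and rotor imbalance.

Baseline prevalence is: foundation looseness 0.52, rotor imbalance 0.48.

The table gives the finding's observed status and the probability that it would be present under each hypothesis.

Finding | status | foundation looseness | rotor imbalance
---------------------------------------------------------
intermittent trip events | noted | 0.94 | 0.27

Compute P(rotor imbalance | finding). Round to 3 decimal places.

For each hypothesis, the unnormalized posterior weight is prior × likelihood:
  foundation looseness: 0.52 × 0.94 = 0.4888
  rotor imbalance: 0.48 × 0.27 = 0.1296
The unnormalized weights sum to 0.6184.
P(rotor imbalance | evidence) = 0.1296 / 0.6184 ≈ 0.210.

0.210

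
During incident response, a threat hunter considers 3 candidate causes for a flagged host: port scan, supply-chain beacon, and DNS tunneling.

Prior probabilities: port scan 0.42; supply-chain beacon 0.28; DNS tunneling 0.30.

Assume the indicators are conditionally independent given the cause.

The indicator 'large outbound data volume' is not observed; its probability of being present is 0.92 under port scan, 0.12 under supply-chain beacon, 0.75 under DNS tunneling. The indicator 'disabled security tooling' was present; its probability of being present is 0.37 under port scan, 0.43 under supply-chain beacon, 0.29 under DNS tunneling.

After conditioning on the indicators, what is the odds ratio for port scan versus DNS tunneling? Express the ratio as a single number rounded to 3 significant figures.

The normalizing constant cancels in an odds ratio, so compute prior × likelihood for the two hypotheses only (using 1 − P(present | H) for each absent indicator):
  port scan: 0.42 × (1 − 0.92) × 0.37 = 0.012432
  DNS tunneling: 0.30 × (1 − 0.75) × 0.29 = 0.02175
Odds(port scan : DNS tunneling) = 0.012432 / 0.02175 ≈ 0.572.

0.572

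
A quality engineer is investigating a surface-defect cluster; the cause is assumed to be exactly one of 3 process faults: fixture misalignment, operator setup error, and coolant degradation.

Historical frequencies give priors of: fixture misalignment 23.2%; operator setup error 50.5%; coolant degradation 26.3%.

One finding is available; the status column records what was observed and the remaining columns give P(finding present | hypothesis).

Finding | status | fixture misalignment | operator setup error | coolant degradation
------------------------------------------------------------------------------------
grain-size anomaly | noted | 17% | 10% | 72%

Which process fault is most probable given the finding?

coolant degradation

Multiply each prior by the likelihood of the finding:
  fixture misalignment: 0.232 × 0.17 = 0.03944
  operator setup error: 0.505 × 0.10 = 0.0505
  coolant degradation: 0.263 × 0.72 = 0.18936
Normalizing constant Z = 0.03944 + 0.0505 + 0.18936 = 0.2793.
P(fixture misalignment | evidence) ≈ 0.03944 / 0.2793 ≈ 0.141
P(operator setup error | evidence) ≈ 0.0505 / 0.2793 ≈ 0.181
P(coolant degradation | evidence) ≈ 0.18936 / 0.2793 ≈ 0.678
The largest is 0.678, so coolant degradation is most probable.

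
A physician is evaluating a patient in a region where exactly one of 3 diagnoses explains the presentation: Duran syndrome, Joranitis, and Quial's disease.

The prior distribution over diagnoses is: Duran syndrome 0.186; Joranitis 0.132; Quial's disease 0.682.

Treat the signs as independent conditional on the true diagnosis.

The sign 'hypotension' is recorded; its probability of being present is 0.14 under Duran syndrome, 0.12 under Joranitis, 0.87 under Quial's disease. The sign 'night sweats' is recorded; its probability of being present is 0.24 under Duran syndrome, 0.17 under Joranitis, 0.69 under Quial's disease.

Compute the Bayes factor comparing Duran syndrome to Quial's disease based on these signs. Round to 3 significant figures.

Take the product of per-sign likelihoods under each hypothesis, then divide.
  Duran syndrome: 0.14 × 0.24 = 0.0336
  Quial's disease: 0.87 × 0.69 = 0.6003
Bayes factor = 0.0336 / 0.6003 ≈ 0.0560

0.0560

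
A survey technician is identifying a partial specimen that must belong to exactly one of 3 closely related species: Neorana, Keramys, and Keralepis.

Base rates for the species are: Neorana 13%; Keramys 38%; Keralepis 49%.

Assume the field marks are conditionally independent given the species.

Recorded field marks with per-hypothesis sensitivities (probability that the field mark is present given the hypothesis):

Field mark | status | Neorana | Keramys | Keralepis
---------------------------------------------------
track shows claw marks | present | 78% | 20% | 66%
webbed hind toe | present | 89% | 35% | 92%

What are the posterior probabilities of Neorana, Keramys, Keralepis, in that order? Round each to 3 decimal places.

For each hypothesis, the unnormalized posterior weight is prior × product of the field mark likelihoods:
  Neorana: 0.13 × 0.78 × 0.89 = 0.090246
  Keramys: 0.38 × 0.20 × 0.35 = 0.0266
  Keralepis: 0.49 × 0.66 × 0.92 = 0.29753
Normalizing constant Z = 0.090246 + 0.0266 + 0.29753 = 0.41437.
P(Neorana | evidence) = 0.090246 / 0.41437 ≈ 0.218
P(Keramys | evidence) = 0.0266 / 0.41437 ≈ 0.064
P(Keralepis | evidence) = 0.29753 / 0.41437 ≈ 0.718

0.218, 0.064, 0.718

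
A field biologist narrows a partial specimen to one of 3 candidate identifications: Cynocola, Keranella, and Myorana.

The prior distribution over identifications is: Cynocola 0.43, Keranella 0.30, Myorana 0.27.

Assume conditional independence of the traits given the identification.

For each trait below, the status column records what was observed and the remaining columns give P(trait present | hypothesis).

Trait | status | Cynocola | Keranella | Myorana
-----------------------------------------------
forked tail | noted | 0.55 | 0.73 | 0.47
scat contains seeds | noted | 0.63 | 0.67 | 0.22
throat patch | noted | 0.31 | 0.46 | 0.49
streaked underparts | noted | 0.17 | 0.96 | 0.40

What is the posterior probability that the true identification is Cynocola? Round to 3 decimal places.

0.101

By Bayes' rule with conditional independence, the unnormalized weight for each hypothesis is prior × ∏ likelihoods:
  Cynocola: 0.43 × 0.55 × 0.63 × 0.31 × 0.17 = 0.007852
  Keranella: 0.30 × 0.73 × 0.67 × 0.46 × 0.96 = 0.064796
  Myorana: 0.27 × 0.47 × 0.22 × 0.49 × 0.40 = 0.0054719
Marginal likelihood of the evidence = 0.07812.
P(Cynocola | evidence) = 0.007852 / 0.07812 ≈ 0.101.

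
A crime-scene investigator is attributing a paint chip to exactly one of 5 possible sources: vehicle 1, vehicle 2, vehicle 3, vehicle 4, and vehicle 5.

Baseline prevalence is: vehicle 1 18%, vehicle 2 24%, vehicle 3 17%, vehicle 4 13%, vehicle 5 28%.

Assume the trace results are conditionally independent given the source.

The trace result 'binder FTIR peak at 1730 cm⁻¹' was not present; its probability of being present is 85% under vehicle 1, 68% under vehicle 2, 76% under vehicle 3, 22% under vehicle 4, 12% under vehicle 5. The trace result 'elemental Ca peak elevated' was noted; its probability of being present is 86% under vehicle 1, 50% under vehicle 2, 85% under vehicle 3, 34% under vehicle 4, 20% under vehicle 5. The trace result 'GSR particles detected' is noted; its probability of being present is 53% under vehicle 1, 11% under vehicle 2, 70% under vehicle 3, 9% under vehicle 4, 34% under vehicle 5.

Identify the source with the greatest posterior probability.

vehicle 3

For each hypothesis, the unnormalized posterior weight is prior × product of the trace result likelihoods (using 1 − P(present | H) for each absent trace result):
  vehicle 1: 0.18 × (1 − 0.85) × 0.86 × 0.53 = 0.012307
  vehicle 2: 0.24 × (1 − 0.68) × 0.50 × 0.11 = 0.004224
  vehicle 3: 0.17 × (1 − 0.76) × 0.85 × 0.70 = 0.024276
  vehicle 4: 0.13 × (1 − 0.22) × 0.34 × 0.09 = 0.0031028
  vehicle 5: 0.28 × (1 − 0.12) × 0.20 × 0.34 = 0.016755
Normalizing constant Z = 0.012307 + 0.004224 + 0.024276 + 0.0031028 + 0.016755 = 0.060665.
P(vehicle 1 | evidence) ≈ 0.012307 / 0.060665 ≈ 0.203
P(vehicle 2 | evidence) ≈ 0.004224 / 0.060665 ≈ 0.070
P(vehicle 3 | evidence) ≈ 0.024276 / 0.060665 ≈ 0.400
P(vehicle 4 | evidence) ≈ 0.0031028 / 0.060665 ≈ 0.051
P(vehicle 5 | evidence) ≈ 0.016755 / 0.060665 ≈ 0.276
The largest is 0.400, so vehicle 3 is most probable.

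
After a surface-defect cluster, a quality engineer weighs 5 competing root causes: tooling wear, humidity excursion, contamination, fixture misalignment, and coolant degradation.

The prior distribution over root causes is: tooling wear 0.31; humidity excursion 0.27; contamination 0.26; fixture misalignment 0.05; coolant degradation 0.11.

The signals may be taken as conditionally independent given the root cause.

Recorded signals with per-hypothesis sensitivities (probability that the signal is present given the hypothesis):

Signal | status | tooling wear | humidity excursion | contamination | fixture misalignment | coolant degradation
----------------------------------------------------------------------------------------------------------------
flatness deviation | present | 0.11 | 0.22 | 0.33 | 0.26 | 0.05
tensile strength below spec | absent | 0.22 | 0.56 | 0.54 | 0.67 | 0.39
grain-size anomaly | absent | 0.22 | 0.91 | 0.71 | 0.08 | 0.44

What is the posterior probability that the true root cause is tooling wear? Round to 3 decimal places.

0.514

By Bayes' rule with conditional independence, the unnormalized weight for each hypothesis is prior × ∏ likelihoods (using 1 − P(present | H) for each absent signal):
  tooling wear: 0.31 × 0.11 × (1 − 0.22) × (1 − 0.22) = 0.020746
  humidity excursion: 0.27 × 0.22 × (1 − 0.56) × (1 − 0.91) = 0.0023522
  contamination: 0.26 × 0.33 × (1 − 0.54) × (1 − 0.71) = 0.011446
  fixture misalignment: 0.05 × 0.26 × (1 − 0.67) × (1 − 0.08) = 0.0039468
  coolant degradation: 0.11 × 0.05 × (1 − 0.39) × (1 − 0.44) = 0.0018788
Marginal likelihood of the evidence = 0.04037.
P(tooling wear | evidence) = 0.020746 / 0.04037 ≈ 0.514.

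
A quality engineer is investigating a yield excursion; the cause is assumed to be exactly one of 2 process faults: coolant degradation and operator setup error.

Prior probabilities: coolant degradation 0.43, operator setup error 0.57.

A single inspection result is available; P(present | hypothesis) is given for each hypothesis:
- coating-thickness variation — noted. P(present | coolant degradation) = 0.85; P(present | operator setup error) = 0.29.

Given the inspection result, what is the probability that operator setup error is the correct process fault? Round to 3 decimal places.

For each hypothesis, the unnormalized posterior weight is prior × likelihood:
  coolant degradation: 0.43 × 0.85 = 0.3655
  operator setup error: 0.57 × 0.29 = 0.1653
Normalizing constant Z = 0.3655 + 0.1653 = 0.5308.
P(operator setup error | evidence) = 0.1653 / 0.5308 ≈ 0.311.

0.311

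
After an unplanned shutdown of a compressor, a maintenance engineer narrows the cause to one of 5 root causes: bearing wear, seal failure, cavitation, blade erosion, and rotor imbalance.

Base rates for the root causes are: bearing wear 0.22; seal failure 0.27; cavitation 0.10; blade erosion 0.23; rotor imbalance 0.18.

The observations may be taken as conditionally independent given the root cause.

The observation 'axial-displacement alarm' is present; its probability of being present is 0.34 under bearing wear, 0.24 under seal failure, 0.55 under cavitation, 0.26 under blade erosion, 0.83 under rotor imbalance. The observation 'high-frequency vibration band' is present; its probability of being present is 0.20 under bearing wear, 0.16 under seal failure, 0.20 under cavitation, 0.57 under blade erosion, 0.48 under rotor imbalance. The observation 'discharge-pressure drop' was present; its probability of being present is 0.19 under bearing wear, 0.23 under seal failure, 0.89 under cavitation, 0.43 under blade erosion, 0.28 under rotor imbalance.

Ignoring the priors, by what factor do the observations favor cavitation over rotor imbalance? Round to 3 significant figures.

The Bayes factor is the ratio of the joint likelihoods of the evidence pattern under the two hypotheses.
  cavitation: 0.55 × 0.20 × 0.89 = 0.0979
  rotor imbalance: 0.83 × 0.48 × 0.28 = 0.11155
Bayes factor = 0.0979 / 0.11155 ≈ 0.878

0.878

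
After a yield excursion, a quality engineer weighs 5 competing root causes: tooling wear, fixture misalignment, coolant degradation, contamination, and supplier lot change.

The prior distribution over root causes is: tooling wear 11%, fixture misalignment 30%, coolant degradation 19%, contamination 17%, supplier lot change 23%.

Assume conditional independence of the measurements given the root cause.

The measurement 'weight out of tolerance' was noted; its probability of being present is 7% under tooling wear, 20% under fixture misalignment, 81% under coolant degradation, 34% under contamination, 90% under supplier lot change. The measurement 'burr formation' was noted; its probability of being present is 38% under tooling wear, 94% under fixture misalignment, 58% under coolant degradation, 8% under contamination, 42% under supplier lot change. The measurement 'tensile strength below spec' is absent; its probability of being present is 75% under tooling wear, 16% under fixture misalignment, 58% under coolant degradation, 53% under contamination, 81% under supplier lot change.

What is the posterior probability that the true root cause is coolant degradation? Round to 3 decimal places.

0.359

Multiply each prior by the joint likelihood of the measurement pattern (using 1 − P(present | H) for each absent measurement):
  tooling wear: 0.11 × 0.07 × 0.38 × (1 − 0.75) = 0.0007315
  fixture misalignment: 0.30 × 0.20 × 0.94 × (1 − 0.16) = 0.047376
  coolant degradation: 0.19 × 0.81 × 0.58 × (1 − 0.58) = 0.03749
  contamination: 0.17 × 0.34 × 0.08 × (1 − 0.53) = 0.0021733
  supplier lot change: 0.23 × 0.90 × 0.42 × (1 − 0.81) = 0.016519
The unnormalized weights sum to 0.10429.
P(coolant degradation | evidence) = 0.03749 / 0.10429 ≈ 0.359.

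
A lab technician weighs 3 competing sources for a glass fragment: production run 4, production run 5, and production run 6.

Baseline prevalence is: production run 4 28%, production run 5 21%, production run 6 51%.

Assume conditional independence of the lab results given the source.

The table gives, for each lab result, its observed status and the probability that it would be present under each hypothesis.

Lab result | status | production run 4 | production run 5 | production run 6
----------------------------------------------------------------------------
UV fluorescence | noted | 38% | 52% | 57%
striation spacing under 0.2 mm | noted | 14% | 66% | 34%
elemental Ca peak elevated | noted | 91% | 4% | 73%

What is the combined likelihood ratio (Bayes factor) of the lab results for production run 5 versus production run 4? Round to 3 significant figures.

Take the product of per-lab result likelihoods under each hypothesis, then divide.
  production run 5: 0.52 × 0.66 × 0.04 = 0.013728
  production run 4: 0.38 × 0.14 × 0.91 = 0.048412
Bayes factor = 0.013728 / 0.048412 ≈ 0.284

0.284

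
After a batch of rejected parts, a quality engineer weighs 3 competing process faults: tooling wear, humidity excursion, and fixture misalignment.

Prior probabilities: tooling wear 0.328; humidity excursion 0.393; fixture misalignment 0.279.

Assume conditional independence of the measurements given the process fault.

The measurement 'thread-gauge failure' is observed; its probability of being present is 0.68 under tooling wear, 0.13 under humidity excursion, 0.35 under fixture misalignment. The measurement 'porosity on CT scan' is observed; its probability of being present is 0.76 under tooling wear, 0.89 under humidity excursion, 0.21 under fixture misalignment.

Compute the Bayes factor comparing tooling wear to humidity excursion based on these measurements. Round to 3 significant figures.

Joint likelihood of the measurement pattern under each hypothesis:
  tooling wear: 0.68 × 0.76 = 0.5168
  humidity excursion: 0.13 × 0.89 = 0.1157
Bayes factor = 0.5168 / 0.1157 ≈ 4.47

4.47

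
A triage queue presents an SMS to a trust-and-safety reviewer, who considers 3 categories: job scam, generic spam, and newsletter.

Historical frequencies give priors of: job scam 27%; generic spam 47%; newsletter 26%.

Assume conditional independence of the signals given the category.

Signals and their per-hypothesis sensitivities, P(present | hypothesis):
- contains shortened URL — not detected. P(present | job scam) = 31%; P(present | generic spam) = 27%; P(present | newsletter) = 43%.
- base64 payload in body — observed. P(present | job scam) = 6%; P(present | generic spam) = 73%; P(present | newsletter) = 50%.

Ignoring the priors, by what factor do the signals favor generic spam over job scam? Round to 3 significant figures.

Joint likelihood of the signal pattern under each hypothesis (using 1 − P(present | H) for each absent signal):
  generic spam: (1 − 0.27) × 0.73 = 0.5329
  job scam: (1 − 0.31) × 0.06 = 0.0414
Bayes factor = 0.5329 / 0.0414 ≈ 12.9

12.9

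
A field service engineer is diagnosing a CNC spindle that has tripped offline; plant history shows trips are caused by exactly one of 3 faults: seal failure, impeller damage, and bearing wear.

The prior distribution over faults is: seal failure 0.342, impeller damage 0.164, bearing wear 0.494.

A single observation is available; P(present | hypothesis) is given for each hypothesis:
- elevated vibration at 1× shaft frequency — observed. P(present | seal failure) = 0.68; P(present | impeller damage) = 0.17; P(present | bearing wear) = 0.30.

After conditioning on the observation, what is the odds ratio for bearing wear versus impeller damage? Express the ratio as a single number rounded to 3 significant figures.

5.32

The normalizing constant cancels in an odds ratio, so compute prior × likelihood for the two hypotheses only:
  bearing wear: 0.494 × 0.30 = 0.1482
  impeller damage: 0.164 × 0.17 = 0.02788
Odds(bearing wear : impeller damage) = 0.1482 / 0.02788 ≈ 5.32.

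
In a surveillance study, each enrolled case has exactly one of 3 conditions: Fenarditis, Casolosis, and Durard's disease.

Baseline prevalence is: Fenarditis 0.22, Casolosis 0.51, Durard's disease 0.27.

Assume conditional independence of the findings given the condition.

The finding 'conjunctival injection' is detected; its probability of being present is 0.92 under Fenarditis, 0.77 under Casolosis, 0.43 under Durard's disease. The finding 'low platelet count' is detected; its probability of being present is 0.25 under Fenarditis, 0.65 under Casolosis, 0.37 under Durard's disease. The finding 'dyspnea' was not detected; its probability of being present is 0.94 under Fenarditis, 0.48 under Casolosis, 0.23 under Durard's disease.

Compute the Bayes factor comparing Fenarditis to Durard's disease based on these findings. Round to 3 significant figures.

0.113

The Bayes factor is the ratio of the joint likelihoods of the evidence pattern under the two hypotheses (using 1 − P(present | H) for each absent finding).
  Fenarditis: 0.92 × 0.25 × (1 − 0.94) = 0.0138
  Durard's disease: 0.43 × 0.37 × (1 − 0.23) = 0.12251
Bayes factor = 0.0138 / 0.12251 ≈ 0.113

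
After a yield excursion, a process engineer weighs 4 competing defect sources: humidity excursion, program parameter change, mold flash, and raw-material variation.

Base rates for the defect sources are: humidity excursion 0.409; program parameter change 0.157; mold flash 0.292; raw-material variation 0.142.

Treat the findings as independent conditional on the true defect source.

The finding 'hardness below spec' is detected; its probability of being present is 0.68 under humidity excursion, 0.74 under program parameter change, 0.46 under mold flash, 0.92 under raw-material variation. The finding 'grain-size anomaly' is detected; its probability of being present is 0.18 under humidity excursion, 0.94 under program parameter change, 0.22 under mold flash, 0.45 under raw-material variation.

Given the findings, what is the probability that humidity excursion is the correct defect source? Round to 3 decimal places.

0.202

Multiply each prior by the joint likelihood of the evidence pattern:
  humidity excursion: 0.409 × 0.68 × 0.18 = 0.050062
  program parameter change: 0.157 × 0.74 × 0.94 = 0.10921
  mold flash: 0.292 × 0.46 × 0.22 = 0.02955
  raw-material variation: 0.142 × 0.92 × 0.45 = 0.058788
Marginal likelihood of the evidence = 0.24761.
P(humidity excursion | evidence) = 0.050062 / 0.24761 ≈ 0.202.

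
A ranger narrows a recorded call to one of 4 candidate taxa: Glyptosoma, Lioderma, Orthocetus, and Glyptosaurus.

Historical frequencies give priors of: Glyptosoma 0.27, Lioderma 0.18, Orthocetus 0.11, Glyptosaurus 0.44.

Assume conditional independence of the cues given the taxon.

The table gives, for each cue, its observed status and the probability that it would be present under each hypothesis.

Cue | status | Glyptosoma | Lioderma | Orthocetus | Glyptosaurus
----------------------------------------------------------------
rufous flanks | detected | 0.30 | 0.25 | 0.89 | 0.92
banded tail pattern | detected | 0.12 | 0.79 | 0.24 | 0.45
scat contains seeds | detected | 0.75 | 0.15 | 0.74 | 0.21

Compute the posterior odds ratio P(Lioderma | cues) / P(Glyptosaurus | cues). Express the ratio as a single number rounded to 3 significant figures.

0.139

Posterior odds equal prior odds times the likelihood ratio; only the two competing hypotheses matter.
  Lioderma: 0.18 × 0.25 × 0.79 × 0.15 = 0.0053325
  Glyptosaurus: 0.44 × 0.92 × 0.45 × 0.21 = 0.038254
Odds(Lioderma : Glyptosaurus) = 0.0053325 / 0.038254 ≈ 0.139.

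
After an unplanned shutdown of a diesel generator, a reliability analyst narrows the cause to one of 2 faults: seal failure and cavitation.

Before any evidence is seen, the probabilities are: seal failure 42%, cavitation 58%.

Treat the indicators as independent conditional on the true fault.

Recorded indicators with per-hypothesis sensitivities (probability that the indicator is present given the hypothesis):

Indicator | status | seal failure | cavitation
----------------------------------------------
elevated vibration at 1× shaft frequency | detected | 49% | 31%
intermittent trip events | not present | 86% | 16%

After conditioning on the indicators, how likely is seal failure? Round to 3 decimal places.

Multiply each prior by the joint likelihood of the indicator pattern (using 1 − P(present | H) for each absent indicator):
  seal failure: 0.42 × 0.49 × (1 − 0.86) = 0.028812
  cavitation: 0.58 × 0.31 × (1 − 0.16) = 0.15103
The unnormalized weights sum to 0.17984.
P(seal failure | evidence) = 0.028812 / 0.17984 ≈ 0.160.

0.160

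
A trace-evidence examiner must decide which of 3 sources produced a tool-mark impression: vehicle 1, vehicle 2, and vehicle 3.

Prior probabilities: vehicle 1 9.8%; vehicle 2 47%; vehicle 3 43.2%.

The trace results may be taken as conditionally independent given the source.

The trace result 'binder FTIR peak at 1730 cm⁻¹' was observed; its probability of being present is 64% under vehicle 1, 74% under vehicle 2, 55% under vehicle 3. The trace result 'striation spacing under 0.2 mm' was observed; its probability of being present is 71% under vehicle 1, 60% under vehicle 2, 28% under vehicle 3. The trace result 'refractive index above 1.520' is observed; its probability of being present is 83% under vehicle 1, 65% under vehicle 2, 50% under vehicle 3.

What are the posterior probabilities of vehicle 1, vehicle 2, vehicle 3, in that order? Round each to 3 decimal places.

0.180, 0.659, 0.162

For each hypothesis, the unnormalized posterior weight is prior × product of the trace result likelihoods:
  vehicle 1: 0.098 × 0.64 × 0.71 × 0.83 = 0.036961
  vehicle 2: 0.470 × 0.74 × 0.60 × 0.65 = 0.13564
  vehicle 3: 0.432 × 0.55 × 0.28 × 0.50 = 0.033264
The unnormalized weights sum to 0.20587.
P(vehicle 1 | evidence) = 0.036961 / 0.20587 ≈ 0.180
P(vehicle 2 | evidence) = 0.13564 / 0.20587 ≈ 0.659
P(vehicle 3 | evidence) = 0.033264 / 0.20587 ≈ 0.162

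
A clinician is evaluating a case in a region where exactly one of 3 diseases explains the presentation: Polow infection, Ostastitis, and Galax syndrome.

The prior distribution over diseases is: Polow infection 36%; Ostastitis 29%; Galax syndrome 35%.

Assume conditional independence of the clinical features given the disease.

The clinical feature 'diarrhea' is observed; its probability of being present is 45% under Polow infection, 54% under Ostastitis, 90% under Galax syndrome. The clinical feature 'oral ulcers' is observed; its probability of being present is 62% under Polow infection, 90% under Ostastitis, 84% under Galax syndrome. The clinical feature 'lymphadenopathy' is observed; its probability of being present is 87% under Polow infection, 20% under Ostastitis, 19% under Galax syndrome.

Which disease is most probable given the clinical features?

Multiply each prior by the joint likelihood of the clinical feature pattern:
  Polow infection: 0.36 × 0.45 × 0.62 × 0.87 = 0.087383
  Ostastitis: 0.29 × 0.54 × 0.90 × 0.20 = 0.028188
  Galax syndrome: 0.35 × 0.90 × 0.84 × 0.19 = 0.050274
Marginal likelihood of the evidence = 0.16584.
P(Polow infection | evidence) ≈ 0.087383 / 0.16584 ≈ 0.527
P(Ostastitis | evidence) ≈ 0.028188 / 0.16584 ≈ 0.170
P(Galax syndrome | evidence) ≈ 0.050274 / 0.16584 ≈ 0.303
The largest is 0.527, so Polow infection is most probable.

Polow infection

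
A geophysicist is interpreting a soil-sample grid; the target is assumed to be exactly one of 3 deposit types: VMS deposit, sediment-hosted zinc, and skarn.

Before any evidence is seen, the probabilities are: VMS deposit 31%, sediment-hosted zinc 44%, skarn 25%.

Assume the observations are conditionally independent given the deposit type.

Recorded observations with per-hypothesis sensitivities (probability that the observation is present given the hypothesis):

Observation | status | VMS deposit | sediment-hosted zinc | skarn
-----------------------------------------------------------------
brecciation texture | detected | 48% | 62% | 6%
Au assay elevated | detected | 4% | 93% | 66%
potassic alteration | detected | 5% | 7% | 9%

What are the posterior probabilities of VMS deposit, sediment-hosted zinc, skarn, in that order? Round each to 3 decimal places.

For each hypothesis, the unnormalized posterior weight is prior × product of the observation likelihoods:
  VMS deposit: 0.31 × 0.48 × 0.04 × 0.05 = 0.0002976
  sediment-hosted zinc: 0.44 × 0.62 × 0.93 × 0.07 = 0.017759
  skarn: 0.25 × 0.06 × 0.66 × 0.09 = 0.000891
The unnormalized weights sum to 0.018948.
P(VMS deposit | evidence) = 0.0002976 / 0.018948 ≈ 0.016
P(sediment-hosted zinc | evidence) = 0.017759 / 0.018948 ≈ 0.937
P(skarn | evidence) = 0.000891 / 0.018948 ≈ 0.047

0.016, 0.937, 0.047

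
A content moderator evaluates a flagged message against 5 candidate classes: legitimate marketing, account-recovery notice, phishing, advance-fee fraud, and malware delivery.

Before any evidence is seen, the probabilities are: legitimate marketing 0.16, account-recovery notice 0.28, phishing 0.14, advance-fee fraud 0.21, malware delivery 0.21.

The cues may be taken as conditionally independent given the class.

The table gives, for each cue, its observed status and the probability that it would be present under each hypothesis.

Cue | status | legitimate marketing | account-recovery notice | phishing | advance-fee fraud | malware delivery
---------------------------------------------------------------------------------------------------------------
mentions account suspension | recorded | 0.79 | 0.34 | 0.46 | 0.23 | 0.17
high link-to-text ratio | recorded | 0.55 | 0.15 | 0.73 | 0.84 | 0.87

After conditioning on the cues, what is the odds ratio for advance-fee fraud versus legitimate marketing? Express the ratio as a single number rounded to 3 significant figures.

0.584

Posterior odds equal prior odds times the likelihood ratio; only the two competing hypotheses matter.
  advance-fee fraud: 0.21 × 0.23 × 0.84 = 0.040572
  legitimate marketing: 0.16 × 0.79 × 0.55 = 0.06952
Posterior odds = 0.040572 / 0.06952 ≈ 0.584.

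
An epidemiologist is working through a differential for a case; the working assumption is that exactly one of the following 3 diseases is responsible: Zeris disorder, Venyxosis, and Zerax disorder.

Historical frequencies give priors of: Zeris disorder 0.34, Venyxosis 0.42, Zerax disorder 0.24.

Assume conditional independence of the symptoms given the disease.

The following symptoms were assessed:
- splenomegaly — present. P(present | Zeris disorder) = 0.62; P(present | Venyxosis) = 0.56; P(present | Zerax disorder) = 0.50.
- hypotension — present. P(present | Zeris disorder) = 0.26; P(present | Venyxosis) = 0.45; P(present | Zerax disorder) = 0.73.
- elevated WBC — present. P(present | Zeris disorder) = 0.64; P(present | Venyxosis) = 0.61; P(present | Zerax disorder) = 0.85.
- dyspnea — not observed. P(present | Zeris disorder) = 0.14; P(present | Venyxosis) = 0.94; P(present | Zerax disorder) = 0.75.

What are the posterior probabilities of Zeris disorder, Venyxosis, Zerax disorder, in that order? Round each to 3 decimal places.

By Bayes' rule with conditional independence, the unnormalized weight for each hypothesis is prior × ∏ likelihoods (using 1 − P(present | H) for each absent symptom):
  Zeris disorder: 0.34 × 0.62 × 0.26 × 0.64 × (1 − 0.14) = 0.030166
  Venyxosis: 0.42 × 0.56 × 0.45 × 0.61 × (1 − 0.94) = 0.0038737
  Zerax disorder: 0.24 × 0.50 × 0.73 × 0.85 × (1 − 0.75) = 0.018615
The unnormalized weights sum to 0.052655.
P(Zeris disorder | evidence) = 0.030166 / 0.052655 ≈ 0.573
P(Venyxosis | evidence) = 0.0038737 / 0.052655 ≈ 0.074
P(Zerax disorder | evidence) = 0.018615 / 0.052655 ≈ 0.354

0.573, 0.074, 0.354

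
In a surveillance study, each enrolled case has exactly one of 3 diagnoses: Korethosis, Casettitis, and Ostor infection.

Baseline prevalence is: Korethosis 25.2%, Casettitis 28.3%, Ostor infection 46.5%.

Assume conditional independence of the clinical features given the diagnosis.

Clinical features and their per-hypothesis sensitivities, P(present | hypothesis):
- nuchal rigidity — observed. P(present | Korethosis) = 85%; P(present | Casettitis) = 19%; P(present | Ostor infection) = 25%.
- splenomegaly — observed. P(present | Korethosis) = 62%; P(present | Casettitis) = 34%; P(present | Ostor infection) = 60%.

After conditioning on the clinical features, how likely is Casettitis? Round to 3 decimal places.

Multiply each prior by the joint likelihood of the clinical feature pattern:
  Korethosis: 0.252 × 0.85 × 0.62 = 0.1328
  Casettitis: 0.283 × 0.19 × 0.34 = 0.018282
  Ostor infection: 0.465 × 0.25 × 0.60 = 0.06975
The unnormalized weights sum to 0.22084.
P(Casettitis | evidence) = 0.018282 / 0.22084 ≈ 0.083.

0.083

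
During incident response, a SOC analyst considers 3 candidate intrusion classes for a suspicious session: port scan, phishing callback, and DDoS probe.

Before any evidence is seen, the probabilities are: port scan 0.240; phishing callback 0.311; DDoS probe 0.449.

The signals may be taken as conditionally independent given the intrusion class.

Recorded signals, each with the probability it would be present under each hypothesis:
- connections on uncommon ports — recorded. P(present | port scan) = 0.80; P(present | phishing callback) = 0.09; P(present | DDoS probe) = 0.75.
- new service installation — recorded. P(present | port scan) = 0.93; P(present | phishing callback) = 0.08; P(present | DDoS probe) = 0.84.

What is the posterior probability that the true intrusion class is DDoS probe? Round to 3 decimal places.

Multiply each prior by the joint likelihood of the signal pattern:
  port scan: 0.240 × 0.80 × 0.93 = 0.17856
  phishing callback: 0.311 × 0.09 × 0.08 = 0.0022392
  DDoS probe: 0.449 × 0.75 × 0.84 = 0.28287
Marginal likelihood of the evidence = 0.46367.
P(DDoS probe | evidence) = 0.28287 / 0.46367 ≈ 0.610.

0.610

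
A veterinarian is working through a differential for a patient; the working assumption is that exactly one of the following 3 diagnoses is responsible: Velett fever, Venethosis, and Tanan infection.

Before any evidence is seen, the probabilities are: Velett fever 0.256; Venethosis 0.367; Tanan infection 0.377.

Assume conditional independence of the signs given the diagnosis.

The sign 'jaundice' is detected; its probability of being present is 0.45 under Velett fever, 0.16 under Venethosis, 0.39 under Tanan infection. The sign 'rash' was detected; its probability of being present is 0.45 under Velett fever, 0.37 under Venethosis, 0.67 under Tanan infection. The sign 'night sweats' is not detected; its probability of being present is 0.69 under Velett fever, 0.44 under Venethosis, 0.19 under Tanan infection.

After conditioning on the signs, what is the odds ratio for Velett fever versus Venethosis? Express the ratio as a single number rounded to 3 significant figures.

1.32

The normalizing constant cancels in an odds ratio, so compute prior × likelihood for the two hypotheses only (using 1 − P(present | H) for each absent sign):
  Velett fever: 0.256 × 0.45 × 0.45 × (1 − 0.69) = 0.01607
  Venethosis: 0.367 × 0.16 × 0.37 × (1 − 0.44) = 0.012167
Posterior odds = 0.01607 / 0.012167 ≈ 1.32.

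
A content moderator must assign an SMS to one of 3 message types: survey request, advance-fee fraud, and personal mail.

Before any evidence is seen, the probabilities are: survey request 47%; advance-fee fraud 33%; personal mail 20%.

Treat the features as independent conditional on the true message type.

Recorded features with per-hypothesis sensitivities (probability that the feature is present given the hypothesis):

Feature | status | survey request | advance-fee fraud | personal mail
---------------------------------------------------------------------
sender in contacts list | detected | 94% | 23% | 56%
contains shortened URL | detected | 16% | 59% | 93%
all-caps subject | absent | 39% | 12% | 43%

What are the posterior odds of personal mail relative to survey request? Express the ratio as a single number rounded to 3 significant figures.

1.38

Unnormalized posterior weight (prior times the feature likelihoods) for each of the two hypotheses (using 1 − P(present | H) for each absent feature):
  personal mail: 0.20 × 0.56 × 0.93 × (1 − 0.43) = 0.059371
  survey request: 0.47 × 0.94 × 0.16 × (1 − 0.39) = 0.04312
Posterior odds = 0.059371 / 0.04312 ≈ 1.38.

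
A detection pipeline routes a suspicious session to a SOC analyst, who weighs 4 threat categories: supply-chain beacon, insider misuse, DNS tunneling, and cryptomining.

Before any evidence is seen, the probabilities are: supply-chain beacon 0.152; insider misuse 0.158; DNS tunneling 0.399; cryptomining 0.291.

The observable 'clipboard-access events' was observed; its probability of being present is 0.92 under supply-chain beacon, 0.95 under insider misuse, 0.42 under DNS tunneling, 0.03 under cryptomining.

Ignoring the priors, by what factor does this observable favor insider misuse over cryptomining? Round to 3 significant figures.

31.7

Likelihood of this observable under each hypothesis:
  insider misuse: 0.95
  cryptomining: 0.03
Bayes factor = 0.95 / 0.03 ≈ 31.7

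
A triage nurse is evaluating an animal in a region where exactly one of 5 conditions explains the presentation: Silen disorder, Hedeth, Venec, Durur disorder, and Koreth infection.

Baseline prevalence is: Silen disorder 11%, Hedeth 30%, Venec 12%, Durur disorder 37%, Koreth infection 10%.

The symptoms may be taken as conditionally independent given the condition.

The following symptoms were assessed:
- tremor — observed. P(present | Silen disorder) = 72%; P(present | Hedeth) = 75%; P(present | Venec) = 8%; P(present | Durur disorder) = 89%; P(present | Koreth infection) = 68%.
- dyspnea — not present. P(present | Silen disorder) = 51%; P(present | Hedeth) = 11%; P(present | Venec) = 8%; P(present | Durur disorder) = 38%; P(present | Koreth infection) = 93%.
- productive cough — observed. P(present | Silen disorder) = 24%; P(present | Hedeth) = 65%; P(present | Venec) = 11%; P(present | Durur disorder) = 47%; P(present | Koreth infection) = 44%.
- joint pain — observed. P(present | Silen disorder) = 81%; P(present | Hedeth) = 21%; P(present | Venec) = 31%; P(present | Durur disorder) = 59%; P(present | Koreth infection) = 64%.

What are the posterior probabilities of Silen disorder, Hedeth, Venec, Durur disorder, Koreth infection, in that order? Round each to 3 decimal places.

0.081, 0.293, 0.003, 0.608, 0.014

For each hypothesis, the unnormalized posterior weight is prior × product of the symptom likelihoods (using 1 − P(present | H) for each absent symptom):
  Silen disorder: 0.11 × 0.72 × (1 − 0.51) × 0.24 × 0.81 = 0.0075443
  Hedeth: 0.30 × 0.75 × (1 − 0.11) × 0.65 × 0.21 = 0.027334
  Venec: 0.12 × 0.08 × (1 − 0.08) × 0.11 × 0.31 = 0.00030117
  Durur disorder: 0.37 × 0.89 × (1 − 0.38) × 0.47 × 0.59 = 0.056615
  Koreth infection: 0.10 × 0.68 × (1 − 0.93) × 0.44 × 0.64 = 0.0013404
Marginal likelihood of the evidence = 0.093135.
P(Silen disorder | evidence) = 0.0075443 / 0.093135 ≈ 0.081
P(Hedeth | evidence) = 0.027334 / 0.093135 ≈ 0.293
P(Venec | evidence) = 0.00030117 / 0.093135 ≈ 0.003
P(Durur disorder | evidence) = 0.056615 / 0.093135 ≈ 0.608
P(Koreth infection | evidence) = 0.0013404 / 0.093135 ≈ 0.014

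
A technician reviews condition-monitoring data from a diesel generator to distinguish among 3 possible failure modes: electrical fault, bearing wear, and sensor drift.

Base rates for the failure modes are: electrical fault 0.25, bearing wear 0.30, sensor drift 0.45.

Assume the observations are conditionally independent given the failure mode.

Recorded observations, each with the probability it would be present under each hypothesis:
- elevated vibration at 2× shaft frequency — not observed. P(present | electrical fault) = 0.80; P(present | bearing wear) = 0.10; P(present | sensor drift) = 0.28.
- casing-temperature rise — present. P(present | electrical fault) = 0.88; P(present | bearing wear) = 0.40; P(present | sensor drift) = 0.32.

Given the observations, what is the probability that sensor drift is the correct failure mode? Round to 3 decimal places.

0.406

For each hypothesis, the unnormalized posterior weight is prior × product of the observation likelihoods (using 1 − P(present | H) for each absent observation):
  electrical fault: 0.25 × (1 − 0.80) × 0.88 = 0.044
  bearing wear: 0.30 × (1 − 0.10) × 0.40 = 0.108
  sensor drift: 0.45 × (1 − 0.28) × 0.32 = 0.10368
Marginal likelihood of the evidence = 0.25568.
P(sensor drift | evidence) = 0.10368 / 0.25568 ≈ 0.406.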